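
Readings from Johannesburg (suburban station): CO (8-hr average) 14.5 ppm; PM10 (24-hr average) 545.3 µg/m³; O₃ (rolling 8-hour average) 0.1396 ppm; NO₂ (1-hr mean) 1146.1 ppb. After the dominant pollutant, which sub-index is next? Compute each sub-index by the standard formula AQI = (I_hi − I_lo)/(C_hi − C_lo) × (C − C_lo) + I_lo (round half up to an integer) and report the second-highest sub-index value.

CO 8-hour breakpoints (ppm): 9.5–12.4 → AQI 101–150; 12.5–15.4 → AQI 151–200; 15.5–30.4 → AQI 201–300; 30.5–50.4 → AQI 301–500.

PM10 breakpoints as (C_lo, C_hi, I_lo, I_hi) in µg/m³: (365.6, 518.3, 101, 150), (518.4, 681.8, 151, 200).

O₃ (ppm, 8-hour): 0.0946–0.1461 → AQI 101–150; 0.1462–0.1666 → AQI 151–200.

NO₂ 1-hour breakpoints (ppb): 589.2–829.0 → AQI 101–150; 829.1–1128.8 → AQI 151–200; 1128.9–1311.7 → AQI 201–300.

185

CO: 14.5 ∈ [12.5, 15.4] ↔ index [151, 200].
151 + (14.5−12.5)·(200−151)/(15.4−12.5) = 151 + 2.0·49/2.9 ≈ 184.79, so AQI = 185.
PM10: 545.3 lies in 518.4–681.8, so I_lo=151, I_hi=200, C_lo=518.4, C_hi=681.8.
(200−151)/(681.8−518.4) × (545.3−518.4) + 151 = 49/163.4 × 26.9 + 151 ≈ 159.07 → 159.
O₃: row 0.0946–0.1461 (AQI 101–150). (150−101)·(0.1396−0.0946)/(0.1461−0.0946) + 101 = 49·0.0450/0.0515 + 101 ≈ 143.82 → 144.
NO₂: row 1128.9–1311.7 (AQI 201–300). (300−201)·(1146.1−1128.9)/(1311.7−1128.9) + 201 = 99·17.2/182.8 + 201 ≈ 210.32 → 210.
Sub-indices: CO→185, PM10→159, O₃→144, NO₂→210. Ranked high→low: 210, 185, 159, 144. Second-highest sub-index = 185.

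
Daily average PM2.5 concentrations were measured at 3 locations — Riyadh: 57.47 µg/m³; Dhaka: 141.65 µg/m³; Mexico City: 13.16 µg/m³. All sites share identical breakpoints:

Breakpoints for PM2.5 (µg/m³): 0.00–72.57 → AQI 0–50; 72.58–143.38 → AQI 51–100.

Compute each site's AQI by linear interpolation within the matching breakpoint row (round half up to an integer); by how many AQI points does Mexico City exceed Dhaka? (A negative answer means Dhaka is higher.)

-90

Riyadh: 57.47 lies in 0.00–72.57, so I_lo=0, I_hi=50, C_lo=0.00, C_hi=72.57.
(50−0)/(72.57−0.00) × (57.47−0.00) + 0 = 50/72.57 × 57.47 + 0 ≈ 39.60 → 40.
Dhaka: row 72.58–143.38 (AQI 51–100). (100−51)·(141.65−72.58)/(143.38−72.58) + 51 = 49·69.07/70.80 + 51 ≈ 98.80 → 99.
Mexico City: 13.16 lies in 0.00–72.57, so I_lo=0, I_hi=50, C_lo=0.00, C_hi=72.57.
(50−0)/(72.57−0.00) × (13.16−0.00) + 0 = 50/72.57 × 13.16 + 0 ≈ 9.07 → 9.
AQIs: Riyadh=40, Dhaka=99, Mexico City=9. Mexico City (9) − Dhaka (99) = -90.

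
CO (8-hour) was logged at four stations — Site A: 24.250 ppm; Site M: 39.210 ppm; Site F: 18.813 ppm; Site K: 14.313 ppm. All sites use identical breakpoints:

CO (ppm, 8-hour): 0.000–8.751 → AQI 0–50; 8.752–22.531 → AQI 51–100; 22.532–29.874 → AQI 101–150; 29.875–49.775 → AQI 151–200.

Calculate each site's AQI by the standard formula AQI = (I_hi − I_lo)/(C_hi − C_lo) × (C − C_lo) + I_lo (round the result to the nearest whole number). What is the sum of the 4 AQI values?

Site A: 24.250 lies in 22.532–29.874, so I_lo=101, I_hi=150, C_lo=22.532, C_hi=29.874.
(150−101)/(29.874−22.532) × (24.250−22.532) + 101 = 49/7.342 × 1.718 + 101 ≈ 112.47 → 112.
Site M: 39.210 ∈ [29.875, 49.775] ↔ index [151, 200].
151 + (39.210−29.875)·(200−151)/(49.775−29.875) = 151 + 9.335·49/19.900 ≈ 173.99, so AQI = 174.
Site F: 18.813 lies in 8.752–22.531, so I_lo=51, I_hi=100, C_lo=8.752, C_hi=22.531.
(100−51)/(22.531−8.752) × (18.813−8.752) + 51 = 49/13.779 × 10.061 + 51 ≈ 86.78 → 87.
Site K: 14.313 ∈ [8.752, 22.531] ↔ index [51, 100].
51 + (14.313−8.752)·(100−51)/(22.531−8.752) = 51 + 5.561·49/13.779 ≈ 70.78, so AQI = 71.
AQIs: Site A=112, Site M=174, Site F=87, Site K=71. Sum = 112 + 174 + 87 + 71 = 444.

444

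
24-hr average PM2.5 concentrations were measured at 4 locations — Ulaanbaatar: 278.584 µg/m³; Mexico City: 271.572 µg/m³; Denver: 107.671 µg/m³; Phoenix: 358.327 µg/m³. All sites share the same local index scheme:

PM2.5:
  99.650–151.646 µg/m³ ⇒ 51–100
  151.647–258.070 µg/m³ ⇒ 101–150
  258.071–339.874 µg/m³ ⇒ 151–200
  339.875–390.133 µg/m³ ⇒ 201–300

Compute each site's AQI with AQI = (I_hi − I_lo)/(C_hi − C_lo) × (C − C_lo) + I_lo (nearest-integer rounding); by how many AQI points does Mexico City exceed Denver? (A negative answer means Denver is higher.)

Ulaanbaatar: 278.584 ∈ [258.071, 339.874] ↔ index [151, 200].
151 + (278.584−258.071)·(200−151)/(339.874−258.071) = 151 + 20.513·49/81.803 ≈ 163.29, so AQI = 163.
Mexico City: 271.572 lies in 258.071–339.874, so I_lo=151, I_hi=200, C_lo=258.071, C_hi=339.874.
(200−151)/(339.874−258.071) × (271.572−258.071) + 151 = 49/81.803 × 13.501 + 151 ≈ 159.09 → 159.
Denver 107.671: bracket 99.650–151.646 → index 51–100; slope 49/51.996, offset 8.021.
AQI = 51 + 49/51.996·8.021 ≈ 58.56 ⇒ 59.
Phoenix: 358.327 lies in 339.875–390.133, so I_lo=201, I_hi=300, C_lo=339.875, C_hi=390.133.
(300−201)/(390.133−339.875) × (358.327−339.875) + 201 = 99/50.258 × 18.452 + 201 ≈ 237.35 → 237.
AQIs: Ulaanbaatar=163, Mexico City=159, Denver=59, Phoenix=237. Mexico City (159) − Denver (59) = 100.

100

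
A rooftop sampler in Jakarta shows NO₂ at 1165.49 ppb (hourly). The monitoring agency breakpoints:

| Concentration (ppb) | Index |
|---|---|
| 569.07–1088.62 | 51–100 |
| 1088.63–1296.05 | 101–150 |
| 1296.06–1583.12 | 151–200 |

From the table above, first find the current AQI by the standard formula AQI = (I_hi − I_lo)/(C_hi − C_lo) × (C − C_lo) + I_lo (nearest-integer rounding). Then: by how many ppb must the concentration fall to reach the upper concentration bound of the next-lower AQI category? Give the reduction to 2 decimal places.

NO₂: 1165.49 ∈ [1088.63, 1296.05] ↔ index [101, 150].
101 + (1165.49−1088.63)·(150−101)/(1296.05−1088.63) = 101 + 76.86·49/207.42 ≈ 119.16, so AQI = 119.
Current AQI 119 is in the Unhealthy for Sensitive Groups range (101–150). The next-lower category tops out at AQI 100, whose upper concentration bound is 1088.62 ppb.
Reduction needed = 1165.49 − 1088.62 = 76.87 ppb.

76.87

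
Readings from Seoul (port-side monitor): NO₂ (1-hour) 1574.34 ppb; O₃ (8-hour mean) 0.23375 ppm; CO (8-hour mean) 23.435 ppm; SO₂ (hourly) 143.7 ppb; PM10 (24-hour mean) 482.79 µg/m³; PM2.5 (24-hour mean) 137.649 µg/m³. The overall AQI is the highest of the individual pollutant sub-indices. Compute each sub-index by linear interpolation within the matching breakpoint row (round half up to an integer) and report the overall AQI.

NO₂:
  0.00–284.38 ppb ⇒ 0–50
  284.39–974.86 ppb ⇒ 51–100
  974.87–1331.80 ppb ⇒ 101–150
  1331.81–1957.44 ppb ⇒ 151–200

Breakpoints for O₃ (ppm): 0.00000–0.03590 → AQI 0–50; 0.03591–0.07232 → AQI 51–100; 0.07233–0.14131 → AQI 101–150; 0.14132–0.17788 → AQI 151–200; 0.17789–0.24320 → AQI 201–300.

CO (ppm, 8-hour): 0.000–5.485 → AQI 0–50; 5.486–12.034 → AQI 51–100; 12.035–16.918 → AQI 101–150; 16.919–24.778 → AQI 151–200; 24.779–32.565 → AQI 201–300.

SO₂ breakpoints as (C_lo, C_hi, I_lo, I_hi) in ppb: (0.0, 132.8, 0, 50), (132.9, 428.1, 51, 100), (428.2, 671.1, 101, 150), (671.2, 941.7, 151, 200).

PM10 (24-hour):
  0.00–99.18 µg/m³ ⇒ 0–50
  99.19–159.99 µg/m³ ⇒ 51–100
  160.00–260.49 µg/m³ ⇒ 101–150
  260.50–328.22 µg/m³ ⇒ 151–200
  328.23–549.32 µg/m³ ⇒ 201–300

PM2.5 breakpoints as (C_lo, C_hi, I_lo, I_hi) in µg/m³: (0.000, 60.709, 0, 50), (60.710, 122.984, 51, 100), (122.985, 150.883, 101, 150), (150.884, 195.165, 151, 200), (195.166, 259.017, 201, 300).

286

NO₂: row 1331.81–1957.44 (AQI 151–200). (200−151)·(1574.34−1331.81)/(1957.44−1331.81) + 151 = 49·242.53/625.63 + 151 ≈ 170.00 → 170.
O₃ 0.23375: bracket 0.17789–0.24320 → index 201–300; slope 99/0.06531, offset 0.05586.
AQI = 201 + 99/0.06531·0.05586 ≈ 285.68 ⇒ 286.
CO: 23.435 lies in 16.919–24.778, so I_lo=151, I_hi=200, C_lo=16.919, C_hi=24.778.
(200−151)/(24.778−16.919) × (23.435−16.919) + 151 = 49/7.859 × 6.516 + 151 ≈ 191.63 → 192.
SO₂: 143.7 ∈ [132.9, 428.1] ↔ index [51, 100].
51 + (143.7−132.9)·(100−51)/(428.1−132.9) = 51 + 10.8·49/295.2 ≈ 52.79, so AQI = 53.
PM10: 482.79 ∈ [328.23, 549.32] ↔ index [201, 300].
201 + (482.79−328.23)·(300−201)/(549.32−328.23) = 201 + 154.56·99/221.09 ≈ 270.21, so AQI = 270.
PM2.5 137.649: bracket 122.985–150.883 → index 101–150; slope 49/27.898, offset 14.664.
AQI = 101 + 49/27.898·14.664 ≈ 126.76 ⇒ 127.
Sub-indices: NO₂→170, O₃→286, CO→192, SO₂→53, PM10→270, PM2.5→127. Overall AQI = max = 286; dominant pollutant is O₃.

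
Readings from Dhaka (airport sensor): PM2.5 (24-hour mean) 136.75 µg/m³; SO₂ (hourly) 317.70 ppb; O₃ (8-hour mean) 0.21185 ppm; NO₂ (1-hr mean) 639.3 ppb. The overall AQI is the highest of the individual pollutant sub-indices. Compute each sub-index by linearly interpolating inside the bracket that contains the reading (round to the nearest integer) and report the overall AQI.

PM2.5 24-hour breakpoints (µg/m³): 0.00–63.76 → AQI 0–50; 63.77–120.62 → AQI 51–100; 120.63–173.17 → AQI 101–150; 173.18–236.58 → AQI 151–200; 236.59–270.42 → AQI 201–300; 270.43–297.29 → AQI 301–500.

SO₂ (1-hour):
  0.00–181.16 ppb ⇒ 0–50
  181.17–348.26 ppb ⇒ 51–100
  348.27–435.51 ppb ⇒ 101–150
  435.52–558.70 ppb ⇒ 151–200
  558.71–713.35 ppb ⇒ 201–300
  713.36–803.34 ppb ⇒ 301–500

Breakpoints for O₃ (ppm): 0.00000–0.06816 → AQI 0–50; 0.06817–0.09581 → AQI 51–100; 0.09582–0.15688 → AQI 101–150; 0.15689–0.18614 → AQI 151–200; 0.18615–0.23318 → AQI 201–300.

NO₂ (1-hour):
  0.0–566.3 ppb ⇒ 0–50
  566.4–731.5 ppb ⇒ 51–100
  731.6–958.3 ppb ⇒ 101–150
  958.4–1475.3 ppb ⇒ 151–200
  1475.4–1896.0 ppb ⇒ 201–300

255

PM2.5: 136.75 ∈ [120.63, 173.17] ↔ index [101, 150].
101 + (136.75−120.63)·(150−101)/(173.17−120.63) = 101 + 16.12·49/52.54 ≈ 116.03, so AQI = 116.
SO₂ 317.70: bracket 181.17–348.26 → index 51–100; slope 49/167.09, offset 136.53.
AQI = 51 + 49/167.09·136.53 ≈ 91.04 ⇒ 91.
O₃: 0.21185 lies in 0.18615–0.23318, so I_lo=201, I_hi=300, C_lo=0.18615, C_hi=0.23318.
(300−201)/(0.23318−0.18615) × (0.21185−0.18615) + 201 = 99/0.04703 × 0.02570 + 201 ≈ 255.10 → 255.
NO₂ 639.3: bracket 566.4–731.5 → index 51–100; slope 49/165.1, offset 72.9.
AQI = 51 + 49/165.1·72.9 ≈ 72.64 ⇒ 73.
Sub-indices: PM2.5→116, SO₂→91, O₃→255, NO₂→73. Overall AQI = max = 255; dominant pollutant is O₃.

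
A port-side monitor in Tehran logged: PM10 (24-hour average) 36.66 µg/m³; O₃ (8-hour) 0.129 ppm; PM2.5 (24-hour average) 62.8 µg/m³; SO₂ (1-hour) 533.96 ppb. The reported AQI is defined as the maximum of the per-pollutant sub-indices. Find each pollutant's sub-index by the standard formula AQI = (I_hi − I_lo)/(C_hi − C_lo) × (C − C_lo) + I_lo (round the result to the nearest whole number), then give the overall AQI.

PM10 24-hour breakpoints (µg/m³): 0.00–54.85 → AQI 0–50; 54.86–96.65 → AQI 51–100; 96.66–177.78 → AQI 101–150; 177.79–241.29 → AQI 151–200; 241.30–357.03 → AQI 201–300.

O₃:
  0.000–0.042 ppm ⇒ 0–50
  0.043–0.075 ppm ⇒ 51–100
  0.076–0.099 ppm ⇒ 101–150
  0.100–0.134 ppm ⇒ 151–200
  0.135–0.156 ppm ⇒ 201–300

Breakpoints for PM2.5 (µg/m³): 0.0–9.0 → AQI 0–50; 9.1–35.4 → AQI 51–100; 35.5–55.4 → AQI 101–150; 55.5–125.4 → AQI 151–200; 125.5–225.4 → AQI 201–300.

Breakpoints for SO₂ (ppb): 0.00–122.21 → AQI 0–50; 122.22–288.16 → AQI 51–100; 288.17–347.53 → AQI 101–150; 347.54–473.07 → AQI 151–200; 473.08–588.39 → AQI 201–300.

253

PM10 36.66: bracket 0.00–54.85 → index 0–50; slope 50/54.85, offset 36.66.
AQI = 0 + 50/54.85·36.66 ≈ 33.42 ⇒ 33.
O₃: 0.129 lies in 0.100–0.134, so I_lo=151, I_hi=200, C_lo=0.100, C_hi=0.134.
(200−151)/(0.134−0.100) × (0.129−0.100) + 151 = 49/0.034 × 0.029 + 151 ≈ 192.79 → 193.
PM2.5: 62.8 lies in 55.5–125.4, so I_lo=151, I_hi=200, C_lo=55.5, C_hi=125.4.
(200−151)/(125.4−55.5) × (62.8−55.5) + 151 = 49/69.9 × 7.3 + 151 ≈ 156.12 → 156.
SO₂: 533.96 lies in 473.08–588.39, so I_lo=201, I_hi=300, C_lo=473.08, C_hi=588.39.
(300−201)/(588.39−473.08) × (533.96−473.08) + 201 = 99/115.31 × 60.88 + 201 ≈ 253.27 → 253.
Sub-indices: PM10→33, O₃→193, PM2.5→156, SO₂→253. Overall AQI = max = 253; dominant pollutant is SO₂.
AQI 253: Very Unhealthy.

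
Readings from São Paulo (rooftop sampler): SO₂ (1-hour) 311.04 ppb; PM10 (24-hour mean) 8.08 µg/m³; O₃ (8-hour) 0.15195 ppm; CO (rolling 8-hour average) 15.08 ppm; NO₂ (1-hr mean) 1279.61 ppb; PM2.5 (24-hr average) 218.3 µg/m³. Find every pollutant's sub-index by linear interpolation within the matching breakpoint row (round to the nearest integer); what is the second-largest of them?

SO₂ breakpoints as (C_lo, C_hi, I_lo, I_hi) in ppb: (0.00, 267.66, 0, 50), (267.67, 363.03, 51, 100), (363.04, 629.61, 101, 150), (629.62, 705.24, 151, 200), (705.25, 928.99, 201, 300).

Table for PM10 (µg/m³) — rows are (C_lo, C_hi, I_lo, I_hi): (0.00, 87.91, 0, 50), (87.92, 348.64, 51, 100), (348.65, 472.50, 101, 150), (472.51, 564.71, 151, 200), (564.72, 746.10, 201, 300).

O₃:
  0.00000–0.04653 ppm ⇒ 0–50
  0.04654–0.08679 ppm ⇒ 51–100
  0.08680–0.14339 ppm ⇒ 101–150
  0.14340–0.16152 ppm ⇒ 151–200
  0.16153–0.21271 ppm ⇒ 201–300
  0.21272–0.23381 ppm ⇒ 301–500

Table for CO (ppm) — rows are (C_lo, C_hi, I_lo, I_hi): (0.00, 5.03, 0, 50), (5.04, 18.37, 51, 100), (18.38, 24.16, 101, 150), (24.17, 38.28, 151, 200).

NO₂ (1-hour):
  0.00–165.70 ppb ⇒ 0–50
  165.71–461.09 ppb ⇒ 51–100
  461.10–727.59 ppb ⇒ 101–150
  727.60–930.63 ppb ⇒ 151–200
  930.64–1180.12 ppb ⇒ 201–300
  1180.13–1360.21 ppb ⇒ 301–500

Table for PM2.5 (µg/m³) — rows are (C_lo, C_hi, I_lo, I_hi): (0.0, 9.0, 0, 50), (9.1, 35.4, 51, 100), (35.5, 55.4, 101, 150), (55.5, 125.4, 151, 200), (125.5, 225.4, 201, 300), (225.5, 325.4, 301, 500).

SO₂ 311.04: bracket 267.67–363.03 → index 51–100; slope 49/95.36, offset 43.37.
AQI = 51 + 49/95.36·43.37 ≈ 73.29 ⇒ 73.
PM10: 8.08 ∈ [0.00, 87.91] ↔ index [0, 50].
0 + (8.08−0.00)·(50−0)/(87.91−0.00) = 0 + 8.08·50/87.91 ≈ 4.60, so AQI = 5.
O₃: 0.15195 lies in 0.14340–0.16152, so I_lo=151, I_hi=200, C_lo=0.14340, C_hi=0.16152.
(200−151)/(0.16152−0.14340) × (0.15195−0.14340) + 151 = 49/0.01812 × 0.00855 + 151 ≈ 174.12 → 174.
CO: 15.08 ∈ [5.04, 18.37] ↔ index [51, 100].
51 + (15.08−5.04)·(100−51)/(18.37−5.04) = 51 + 10.04·49/13.33 ≈ 87.91, so AQI = 88.
NO₂: row 1180.13–1360.21 (AQI 301–500). (500−301)·(1279.61−1180.13)/(1360.21−1180.13) + 301 = 199·99.48/180.08 + 301 ≈ 410.93 → 411.
PM2.5: row 125.5–225.4 (AQI 201–300). (300−201)·(218.3−125.5)/(225.4−125.5) + 201 = 99·92.8/99.9 + 201 ≈ 292.96 → 293.
Sub-indices: SO₂→73, PM10→5, O₃→174, CO→88, NO₂→411, PM2.5→293. Ranked high→low: 411, 293, 174, 88, 73, 5. Second-highest sub-index = 293.

293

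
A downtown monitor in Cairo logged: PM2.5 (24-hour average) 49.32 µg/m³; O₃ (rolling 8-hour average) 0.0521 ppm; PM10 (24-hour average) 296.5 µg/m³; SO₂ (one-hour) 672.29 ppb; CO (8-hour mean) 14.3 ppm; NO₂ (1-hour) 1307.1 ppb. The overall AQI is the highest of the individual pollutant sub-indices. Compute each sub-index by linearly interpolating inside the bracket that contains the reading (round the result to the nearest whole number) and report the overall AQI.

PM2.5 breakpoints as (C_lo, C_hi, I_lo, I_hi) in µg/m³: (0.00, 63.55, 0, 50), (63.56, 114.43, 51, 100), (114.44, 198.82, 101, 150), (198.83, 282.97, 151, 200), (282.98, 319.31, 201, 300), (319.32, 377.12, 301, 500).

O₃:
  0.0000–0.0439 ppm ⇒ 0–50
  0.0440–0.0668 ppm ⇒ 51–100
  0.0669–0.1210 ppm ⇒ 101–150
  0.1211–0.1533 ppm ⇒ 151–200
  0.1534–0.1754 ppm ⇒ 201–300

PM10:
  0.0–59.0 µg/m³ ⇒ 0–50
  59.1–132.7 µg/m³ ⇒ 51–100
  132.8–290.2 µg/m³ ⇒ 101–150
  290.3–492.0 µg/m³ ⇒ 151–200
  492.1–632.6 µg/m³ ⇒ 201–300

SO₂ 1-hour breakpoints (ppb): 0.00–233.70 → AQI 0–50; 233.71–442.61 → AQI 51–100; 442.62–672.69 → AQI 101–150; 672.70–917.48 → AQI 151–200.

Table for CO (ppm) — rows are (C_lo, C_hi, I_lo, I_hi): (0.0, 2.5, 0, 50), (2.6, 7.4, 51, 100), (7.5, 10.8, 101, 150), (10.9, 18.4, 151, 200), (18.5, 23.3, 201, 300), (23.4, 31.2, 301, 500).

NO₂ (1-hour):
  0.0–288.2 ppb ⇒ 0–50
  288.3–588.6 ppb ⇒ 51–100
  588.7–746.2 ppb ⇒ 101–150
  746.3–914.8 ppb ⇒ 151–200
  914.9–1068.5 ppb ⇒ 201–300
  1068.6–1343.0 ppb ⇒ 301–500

474

PM2.5: 49.32 lies in 0.00–63.55, so I_lo=0, I_hi=50, C_lo=0.00, C_hi=63.55.
(50−0)/(63.55−0.00) × (49.32−0.00) + 0 = 50/63.55 × 49.32 + 0 ≈ 38.80 → 39.
O₃ 0.0521: bracket 0.0440–0.0668 → index 51–100; slope 49/0.0228, offset 0.0081.
AQI = 51 + 49/0.0228·0.0081 ≈ 68.41 ⇒ 68.
PM10: 296.5 ∈ [290.3, 492.0] ↔ index [151, 200].
151 + (296.5−290.3)·(200−151)/(492.0−290.3) = 151 + 6.2·49/201.7 ≈ 152.51, so AQI = 153.
SO₂: 672.29 ∈ [442.62, 672.69] ↔ index [101, 150].
101 + (672.29−442.62)·(150−101)/(672.69−442.62) = 101 + 229.67·49/230.07 ≈ 149.91, so AQI = 150.
CO: 14.3 lies in 10.9–18.4, so I_lo=151, I_hi=200, C_lo=10.9, C_hi=18.4.
(200−151)/(18.4−10.9) × (14.3−10.9) + 151 = 49/7.5 × 3.4 + 151 ≈ 173.21 → 173.
NO₂: 1307.1 lies in 1068.6–1343.0, so I_lo=301, I_hi=500, C_lo=1068.6, C_hi=1343.0.
(500−301)/(1343.0−1068.6) × (1307.1−1068.6) + 301 = 199/274.4 × 238.5 + 301 ≈ 473.96 → 474.
Sub-indices: PM2.5→39, O₃→68, PM10→153, SO₂→150, CO→173, NO₂→474. Overall AQI = max = 474; dominant pollutant is NO₂.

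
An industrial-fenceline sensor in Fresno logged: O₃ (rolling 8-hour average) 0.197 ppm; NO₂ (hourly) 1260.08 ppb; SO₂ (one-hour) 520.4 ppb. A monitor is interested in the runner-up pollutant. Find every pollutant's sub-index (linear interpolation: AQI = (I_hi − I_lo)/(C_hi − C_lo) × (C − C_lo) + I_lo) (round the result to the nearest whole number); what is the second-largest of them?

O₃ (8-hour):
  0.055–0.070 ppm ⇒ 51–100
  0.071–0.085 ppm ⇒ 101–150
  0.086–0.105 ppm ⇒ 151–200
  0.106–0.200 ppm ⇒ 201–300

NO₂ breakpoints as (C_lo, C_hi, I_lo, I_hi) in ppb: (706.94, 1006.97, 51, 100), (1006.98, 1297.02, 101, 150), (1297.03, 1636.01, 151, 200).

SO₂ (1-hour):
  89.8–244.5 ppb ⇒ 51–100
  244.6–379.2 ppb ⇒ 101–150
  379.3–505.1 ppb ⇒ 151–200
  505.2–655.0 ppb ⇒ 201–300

211

O₃ 0.197: bracket 0.106–0.200 → index 201–300; slope 99/0.094, offset 0.091.
AQI = 201 + 99/0.094·0.091 ≈ 296.84 ⇒ 297.
NO₂: 1260.08 lies in 1006.98–1297.02, so I_lo=101, I_hi=150, C_lo=1006.98, C_hi=1297.02.
(150−101)/(1297.02−1006.98) × (1260.08−1006.98) + 101 = 49/290.04 × 253.10 + 101 ≈ 143.76 → 144.
SO₂: 520.4 lies in 505.2–655.0, so I_lo=201, I_hi=300, C_lo=505.2, C_hi=655.0.
(300−201)/(655.0−505.2) × (520.4−505.2) + 201 = 99/149.8 × 15.2 + 201 ≈ 211.05 → 211.
Sub-indices: O₃→297, NO₂→144, SO₂→211. Ranked high→low: 297, 211, 144. Second-highest sub-index = 211.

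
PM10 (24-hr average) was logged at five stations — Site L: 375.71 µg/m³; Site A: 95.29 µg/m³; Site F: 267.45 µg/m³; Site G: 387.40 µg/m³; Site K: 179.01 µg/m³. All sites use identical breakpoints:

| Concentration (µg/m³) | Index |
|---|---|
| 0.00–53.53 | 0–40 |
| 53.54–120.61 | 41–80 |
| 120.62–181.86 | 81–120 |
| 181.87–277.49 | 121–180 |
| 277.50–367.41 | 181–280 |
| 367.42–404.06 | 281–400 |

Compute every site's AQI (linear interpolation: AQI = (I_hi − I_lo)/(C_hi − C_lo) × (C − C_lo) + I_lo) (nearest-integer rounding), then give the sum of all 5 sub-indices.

Site L: row 367.42–404.06 (AQI 281–400). (400−281)·(375.71−367.42)/(404.06−367.42) + 281 = 119·8.29/36.64 + 281 ≈ 307.92 → 308.
Site A: row 53.54–120.61 (AQI 41–80). (80−41)·(95.29−53.54)/(120.61−53.54) + 41 = 39·41.75/67.07 + 41 ≈ 65.28 → 65.
Site F: 267.45 ∈ [181.87, 277.49] ↔ index [121, 180].
121 + (267.45−181.87)·(180−121)/(277.49−181.87) = 121 + 85.58·59/95.62 ≈ 173.81, so AQI = 174.
Site G 387.40: bracket 367.42–404.06 → index 281–400; slope 119/36.64, offset 19.98.
AQI = 281 + 119/36.64·19.98 ≈ 345.89 ⇒ 346.
Site K 179.01: bracket 120.62–181.86 → index 81–120; slope 39/61.24, offset 58.39.
AQI = 81 + 39/61.24·58.39 ≈ 118.19 ⇒ 118.
AQIs: Site L=308, Site A=65, Site F=174, Site G=346, Site K=118. Sum = 308 + 65 + 174 + 346 + 118 = 1011.

1011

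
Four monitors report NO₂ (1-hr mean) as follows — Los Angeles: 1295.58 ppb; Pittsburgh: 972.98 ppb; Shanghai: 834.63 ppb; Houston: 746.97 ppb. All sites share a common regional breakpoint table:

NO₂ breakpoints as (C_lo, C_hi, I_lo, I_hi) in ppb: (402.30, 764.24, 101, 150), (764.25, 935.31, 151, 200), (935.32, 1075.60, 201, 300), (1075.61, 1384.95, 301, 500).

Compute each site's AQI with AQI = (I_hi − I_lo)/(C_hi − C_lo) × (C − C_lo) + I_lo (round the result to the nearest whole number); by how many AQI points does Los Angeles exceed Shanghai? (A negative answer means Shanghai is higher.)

272

Los Angeles: 1295.58 lies in 1075.61–1384.95, so I_lo=301, I_hi=500, C_lo=1075.61, C_hi=1384.95.
(500−301)/(1384.95−1075.61) × (1295.58−1075.61) + 301 = 199/309.34 × 219.97 + 301 ≈ 442.51 → 443.
Pittsburgh: 972.98 ∈ [935.32, 1075.60] ↔ index [201, 300].
201 + (972.98−935.32)·(300−201)/(1075.60−935.32) = 201 + 37.66·99/140.28 ≈ 227.58, so AQI = 228.
Shanghai 834.63: bracket 764.25–935.31 → index 151–200; slope 49/171.06, offset 70.38.
AQI = 151 + 49/171.06·70.38 ≈ 171.16 ⇒ 171.
Houston: 746.97 lies in 402.30–764.24, so I_lo=101, I_hi=150, C_lo=402.30, C_hi=764.24.
(150−101)/(764.24−402.30) × (746.97−402.30) + 101 = 49/361.94 × 344.67 + 101 ≈ 147.66 → 148.
AQIs: Los Angeles=443, Pittsburgh=228, Shanghai=171, Houston=148. Los Angeles (443) − Shanghai (171) = 272.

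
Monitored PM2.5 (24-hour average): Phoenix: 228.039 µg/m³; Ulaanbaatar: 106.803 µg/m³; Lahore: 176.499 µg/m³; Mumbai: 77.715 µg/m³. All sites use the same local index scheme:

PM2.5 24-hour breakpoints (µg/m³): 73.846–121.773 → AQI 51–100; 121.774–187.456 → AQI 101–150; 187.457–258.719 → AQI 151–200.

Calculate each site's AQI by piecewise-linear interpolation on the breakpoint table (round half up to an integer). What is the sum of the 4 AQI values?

461

Phoenix 228.039: bracket 187.457–258.719 → index 151–200; slope 49/71.262, offset 40.582.
AQI = 151 + 49/71.262·40.582 ≈ 178.90 ⇒ 179.
Ulaanbaatar: 106.803 lies in 73.846–121.773, so I_lo=51, I_hi=100, C_lo=73.846, C_hi=121.773.
(100−51)/(121.773−73.846) × (106.803−73.846) + 51 = 49/47.927 × 32.957 + 51 ≈ 84.69 → 85.
Lahore: row 121.774–187.456 (AQI 101–150). (150−101)·(176.499−121.774)/(187.456−121.774) + 101 = 49·54.725/65.682 + 101 ≈ 141.83 → 142.
Mumbai: row 73.846–121.773 (AQI 51–100). (100−51)·(77.715−73.846)/(121.773−73.846) + 51 = 49·3.869/47.927 + 51 ≈ 54.96 → 55.
AQIs: Phoenix=179, Ulaanbaatar=85, Lahore=142, Mumbai=55. Sum = 179 + 85 + 142 + 55 = 461.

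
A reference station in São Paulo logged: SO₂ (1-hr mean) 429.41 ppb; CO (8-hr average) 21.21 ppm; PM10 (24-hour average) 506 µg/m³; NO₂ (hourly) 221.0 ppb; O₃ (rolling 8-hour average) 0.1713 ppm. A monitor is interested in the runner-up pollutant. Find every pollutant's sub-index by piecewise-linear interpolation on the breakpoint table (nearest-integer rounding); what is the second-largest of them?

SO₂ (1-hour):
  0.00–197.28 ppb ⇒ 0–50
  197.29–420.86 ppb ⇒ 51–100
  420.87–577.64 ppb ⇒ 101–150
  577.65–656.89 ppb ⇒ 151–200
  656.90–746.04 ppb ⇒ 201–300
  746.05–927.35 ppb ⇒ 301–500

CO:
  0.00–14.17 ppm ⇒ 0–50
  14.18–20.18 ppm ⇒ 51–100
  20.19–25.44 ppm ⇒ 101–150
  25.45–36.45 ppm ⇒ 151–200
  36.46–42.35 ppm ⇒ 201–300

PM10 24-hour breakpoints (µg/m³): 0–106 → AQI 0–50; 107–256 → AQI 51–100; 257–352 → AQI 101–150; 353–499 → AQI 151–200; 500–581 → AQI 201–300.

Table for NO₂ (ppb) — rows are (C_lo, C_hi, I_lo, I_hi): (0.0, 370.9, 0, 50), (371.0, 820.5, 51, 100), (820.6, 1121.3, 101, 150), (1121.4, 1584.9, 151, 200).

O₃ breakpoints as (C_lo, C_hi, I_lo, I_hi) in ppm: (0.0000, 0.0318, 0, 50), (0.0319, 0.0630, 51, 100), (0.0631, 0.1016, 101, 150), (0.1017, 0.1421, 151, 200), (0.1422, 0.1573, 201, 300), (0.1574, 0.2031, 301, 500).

SO₂ 429.41: bracket 420.87–577.64 → index 101–150; slope 49/156.77, offset 8.54.
AQI = 101 + 49/156.77·8.54 ≈ 103.67 ⇒ 104.
CO 21.21: bracket 20.19–25.44 → index 101–150; slope 49/5.25, offset 1.02.
AQI = 101 + 49/5.25·1.02 ≈ 110.52 ⇒ 111.
PM10: 506 lies in 500–581, so I_lo=201, I_hi=300, C_lo=500, C_hi=581.
(300−201)/(581−500) × (506−500) + 201 = 99/81 × 6 + 201 ≈ 208.33 → 208.
NO₂ 221.0: bracket 0.0–370.9 → index 0–50; slope 50/370.9, offset 221.0.
AQI = 0 + 50/370.9·221.0 ≈ 29.79 ⇒ 30.
O₃: 0.1713 ∈ [0.1574, 0.2031] ↔ index [301, 500].
301 + (0.1713−0.1574)·(500−301)/(0.2031−0.1574) = 301 + 0.0139·199/0.0457 ≈ 361.53, so AQI = 362.
Sub-indices: SO₂→104, CO→111, PM10→208, NO₂→30, O₃→362. Ranked high→low: 362, 208, 111, 104, 30. Second-highest sub-index = 208.

208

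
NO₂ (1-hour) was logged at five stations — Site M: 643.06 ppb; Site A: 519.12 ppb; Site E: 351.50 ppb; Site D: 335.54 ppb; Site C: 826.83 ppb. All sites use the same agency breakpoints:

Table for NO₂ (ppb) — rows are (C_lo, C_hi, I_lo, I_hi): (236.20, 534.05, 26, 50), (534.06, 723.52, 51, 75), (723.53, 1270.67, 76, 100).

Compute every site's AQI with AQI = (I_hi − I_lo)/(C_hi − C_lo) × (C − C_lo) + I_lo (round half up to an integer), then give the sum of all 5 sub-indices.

Site M: 643.06 lies in 534.06–723.52, so I_lo=51, I_hi=75, C_lo=534.06, C_hi=723.52.
(75−51)/(723.52−534.06) × (643.06−534.06) + 51 = 24/189.46 × 109.00 + 51 ≈ 64.81 → 65.
Site A: 519.12 ∈ [236.20, 534.05] ↔ index [26, 50].
26 + (519.12−236.20)·(50−26)/(534.05−236.20) = 26 + 282.92·24/297.85 ≈ 48.80, so AQI = 49.
Site E: 351.50 lies in 236.20–534.05, so I_lo=26, I_hi=50, C_lo=236.20, C_hi=534.05.
(50−26)/(534.05−236.20) × (351.50−236.20) + 26 = 24/297.85 × 115.30 + 26 ≈ 35.29 → 35.
Site D: 335.54 ∈ [236.20, 534.05] ↔ index [26, 50].
26 + (335.54−236.20)·(50−26)/(534.05−236.20) = 26 + 99.34·24/297.85 ≈ 34.00, so AQI = 34.
Site C: row 723.53–1270.67 (AQI 76–100). (100−76)·(826.83−723.53)/(1270.67−723.53) + 76 = 24·103.30/547.14 + 76 ≈ 80.53 → 81.
AQIs: Site M=65, Site A=49, Site E=35, Site D=34, Site C=81. Sum = 65 + 49 + 35 + 34 + 81 = 264.

264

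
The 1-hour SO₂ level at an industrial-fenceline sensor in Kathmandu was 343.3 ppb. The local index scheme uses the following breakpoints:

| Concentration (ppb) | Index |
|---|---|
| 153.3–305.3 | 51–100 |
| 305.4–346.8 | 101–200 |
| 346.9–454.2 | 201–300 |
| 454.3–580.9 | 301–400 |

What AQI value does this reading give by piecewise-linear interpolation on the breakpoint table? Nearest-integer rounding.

SO₂: row 305.4–346.8 (AQI 101–200). (200−101)·(343.3−305.4)/(346.8−305.4) + 101 = 99·37.9/41.4 + 101 ≈ 191.63 → 192.

192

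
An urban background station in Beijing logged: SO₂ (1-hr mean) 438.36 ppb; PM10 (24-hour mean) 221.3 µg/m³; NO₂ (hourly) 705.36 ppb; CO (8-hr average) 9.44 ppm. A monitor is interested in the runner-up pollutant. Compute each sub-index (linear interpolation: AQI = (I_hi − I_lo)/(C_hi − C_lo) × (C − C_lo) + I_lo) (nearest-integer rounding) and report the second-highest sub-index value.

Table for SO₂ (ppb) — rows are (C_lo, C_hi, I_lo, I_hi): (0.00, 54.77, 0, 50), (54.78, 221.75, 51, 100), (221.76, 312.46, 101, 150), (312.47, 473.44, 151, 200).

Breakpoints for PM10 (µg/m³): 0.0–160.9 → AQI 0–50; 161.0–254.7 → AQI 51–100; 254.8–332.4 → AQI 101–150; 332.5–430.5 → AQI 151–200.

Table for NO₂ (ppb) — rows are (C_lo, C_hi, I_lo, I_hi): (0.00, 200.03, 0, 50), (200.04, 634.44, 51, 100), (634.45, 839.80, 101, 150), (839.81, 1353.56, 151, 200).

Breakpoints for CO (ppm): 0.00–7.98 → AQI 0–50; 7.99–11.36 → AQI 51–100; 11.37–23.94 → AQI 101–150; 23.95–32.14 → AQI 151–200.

118

SO₂ 438.36: bracket 312.47–473.44 → index 151–200; slope 49/160.97, offset 125.89.
AQI = 151 + 49/160.97·125.89 ≈ 189.32 ⇒ 189.
PM10: row 161.0–254.7 (AQI 51–100). (100−51)·(221.3−161.0)/(254.7−161.0) + 51 = 49·60.3/93.7 + 51 ≈ 82.53 → 83.
NO₂ 705.36: bracket 634.45–839.80 → index 101–150; slope 49/205.35, offset 70.91.
AQI = 101 + 49/205.35·70.91 ≈ 117.92 ⇒ 118.
CO: row 7.99–11.36 (AQI 51–100). (100−51)·(9.44−7.99)/(11.36−7.99) + 51 = 49·1.45/3.37 + 51 ≈ 72.08 → 72.
Sub-indices: SO₂→189, PM10→83, NO₂→118, CO→72. Ranked high→low: 189, 118, 83, 72. Second-highest sub-index = 118.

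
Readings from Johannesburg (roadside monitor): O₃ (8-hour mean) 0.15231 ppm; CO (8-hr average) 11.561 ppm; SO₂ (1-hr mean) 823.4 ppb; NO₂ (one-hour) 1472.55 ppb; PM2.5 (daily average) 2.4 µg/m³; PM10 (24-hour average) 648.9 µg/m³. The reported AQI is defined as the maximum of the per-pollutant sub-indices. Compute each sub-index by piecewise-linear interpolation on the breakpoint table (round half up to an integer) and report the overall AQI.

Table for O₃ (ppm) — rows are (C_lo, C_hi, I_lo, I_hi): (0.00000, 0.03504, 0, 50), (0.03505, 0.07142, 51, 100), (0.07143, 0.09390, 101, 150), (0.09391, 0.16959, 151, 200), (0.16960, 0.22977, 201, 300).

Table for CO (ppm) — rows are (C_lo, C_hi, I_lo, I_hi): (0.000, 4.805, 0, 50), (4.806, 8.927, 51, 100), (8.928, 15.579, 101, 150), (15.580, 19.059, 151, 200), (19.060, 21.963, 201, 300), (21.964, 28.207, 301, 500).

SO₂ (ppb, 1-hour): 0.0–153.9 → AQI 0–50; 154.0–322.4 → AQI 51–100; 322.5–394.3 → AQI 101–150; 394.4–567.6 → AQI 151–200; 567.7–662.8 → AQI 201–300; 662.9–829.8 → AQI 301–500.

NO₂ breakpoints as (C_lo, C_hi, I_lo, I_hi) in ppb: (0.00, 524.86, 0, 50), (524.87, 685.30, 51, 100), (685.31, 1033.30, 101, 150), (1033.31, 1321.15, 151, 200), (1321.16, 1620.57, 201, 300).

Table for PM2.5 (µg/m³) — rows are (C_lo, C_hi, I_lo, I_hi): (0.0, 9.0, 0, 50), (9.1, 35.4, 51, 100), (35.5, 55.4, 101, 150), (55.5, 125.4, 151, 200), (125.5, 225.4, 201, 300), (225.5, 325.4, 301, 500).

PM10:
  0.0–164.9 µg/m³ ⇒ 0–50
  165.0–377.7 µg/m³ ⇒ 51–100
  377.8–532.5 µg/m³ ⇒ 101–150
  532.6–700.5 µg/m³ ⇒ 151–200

492

O₃: 0.15231 ∈ [0.09391, 0.16959] ↔ index [151, 200].
151 + (0.15231−0.09391)·(200−151)/(0.16959−0.09391) = 151 + 0.05840·49/0.07568 ≈ 188.81, so AQI = 189.
CO: 11.561 lies in 8.928–15.579, so I_lo=101, I_hi=150, C_lo=8.928, C_hi=15.579.
(150−101)/(15.579−8.928) × (11.561−8.928) + 101 = 49/6.651 × 2.633 + 101 ≈ 120.40 → 120.
SO₂: row 662.9–829.8 (AQI 301–500). (500−301)·(823.4−662.9)/(829.8−662.9) + 301 = 199·160.5/166.9 + 301 ≈ 492.37 → 492.
NO₂: 1472.55 ∈ [1321.16, 1620.57] ↔ index [201, 300].
201 + (1472.55−1321.16)·(300−201)/(1620.57−1321.16) = 201 + 151.39·99/299.41 ≈ 251.06, so AQI = 251.
PM2.5: 2.4 ∈ [0.0, 9.0] ↔ index [0, 50].
0 + (2.4−0.0)·(50−0)/(9.0−0.0) = 0 + 2.4·50/9.0 ≈ 13.33, so AQI = 13.
PM10 648.9: bracket 532.6–700.5 → index 151–200; slope 49/167.9, offset 116.3.
AQI = 151 + 49/167.9·116.3 ≈ 184.94 ⇒ 185.
Sub-indices: O₃→189, CO→120, SO₂→492, NO₂→251, PM2.5→13, PM10→185. Overall AQI = max = 492; dominant pollutant is SO₂.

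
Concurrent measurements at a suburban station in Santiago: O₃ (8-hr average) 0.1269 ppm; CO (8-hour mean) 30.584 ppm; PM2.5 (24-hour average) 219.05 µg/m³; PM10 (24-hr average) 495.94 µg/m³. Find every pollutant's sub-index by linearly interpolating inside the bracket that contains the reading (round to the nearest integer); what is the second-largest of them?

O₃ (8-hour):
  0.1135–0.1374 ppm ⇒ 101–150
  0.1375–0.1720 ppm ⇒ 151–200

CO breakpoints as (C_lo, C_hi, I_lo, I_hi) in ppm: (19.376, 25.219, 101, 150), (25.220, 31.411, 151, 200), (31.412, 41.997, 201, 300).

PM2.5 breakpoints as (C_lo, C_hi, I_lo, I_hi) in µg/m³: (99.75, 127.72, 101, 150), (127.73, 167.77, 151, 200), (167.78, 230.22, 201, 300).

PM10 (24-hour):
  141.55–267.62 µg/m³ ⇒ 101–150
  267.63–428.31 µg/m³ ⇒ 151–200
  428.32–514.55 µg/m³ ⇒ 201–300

O₃: 0.1269 ∈ [0.1135, 0.1374] ↔ index [101, 150].
101 + (0.1269−0.1135)·(150−101)/(0.1374−0.1135) = 101 + 0.0134·49/0.0239 ≈ 128.47, so AQI = 128.
CO: row 25.220–31.411 (AQI 151–200). (200−151)·(30.584−25.220)/(31.411−25.220) + 151 = 49·5.364/6.191 + 151 ≈ 193.45 → 193.
PM2.5 219.05: bracket 167.78–230.22 → index 201–300; slope 99/62.44, offset 51.27.
AQI = 201 + 99/62.44·51.27 ≈ 282.29 ⇒ 282.
PM10: 495.94 lies in 428.32–514.55, so I_lo=201, I_hi=300, C_lo=428.32, C_hi=514.55.
(300−201)/(514.55−428.32) × (495.94−428.32) + 201 = 99/86.23 × 67.62 + 201 ≈ 278.63 → 279.
Sub-indices: O₃→128, CO→193, PM2.5→282, PM10→279. Ranked high→low: 282, 279, 193, 128. Second-highest sub-index = 279.

279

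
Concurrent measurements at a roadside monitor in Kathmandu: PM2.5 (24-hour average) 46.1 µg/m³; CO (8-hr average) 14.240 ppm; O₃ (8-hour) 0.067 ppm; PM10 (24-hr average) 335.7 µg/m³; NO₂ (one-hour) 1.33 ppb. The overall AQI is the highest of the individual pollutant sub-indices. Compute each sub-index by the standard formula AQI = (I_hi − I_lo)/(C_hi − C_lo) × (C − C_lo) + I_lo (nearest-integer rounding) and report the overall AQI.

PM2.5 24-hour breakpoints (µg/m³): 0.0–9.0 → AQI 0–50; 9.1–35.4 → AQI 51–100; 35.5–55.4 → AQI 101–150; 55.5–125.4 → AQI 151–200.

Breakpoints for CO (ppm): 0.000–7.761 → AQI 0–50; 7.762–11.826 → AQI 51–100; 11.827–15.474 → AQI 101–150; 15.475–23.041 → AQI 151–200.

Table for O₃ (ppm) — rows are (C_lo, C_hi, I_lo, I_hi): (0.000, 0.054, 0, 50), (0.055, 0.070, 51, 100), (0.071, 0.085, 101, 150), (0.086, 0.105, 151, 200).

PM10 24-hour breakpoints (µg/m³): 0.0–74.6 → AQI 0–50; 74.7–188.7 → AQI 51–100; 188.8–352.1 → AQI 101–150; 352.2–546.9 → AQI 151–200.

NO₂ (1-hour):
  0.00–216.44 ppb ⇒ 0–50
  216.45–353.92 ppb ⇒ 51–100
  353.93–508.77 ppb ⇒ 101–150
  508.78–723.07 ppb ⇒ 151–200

145

PM2.5: row 35.5–55.4 (AQI 101–150). (150−101)·(46.1−35.5)/(55.4−35.5) + 101 = 49·10.6/19.9 + 101 ≈ 127.10 → 127.
CO: 14.240 ∈ [11.827, 15.474] ↔ index [101, 150].
101 + (14.240−11.827)·(150−101)/(15.474−11.827) = 101 + 2.413·49/3.647 ≈ 133.42, so AQI = 133.
O₃ 0.067: bracket 0.055–0.070 → index 51–100; slope 49/0.015, offset 0.012.
AQI = 51 + 49/0.015·0.012 ≈ 90.20 ⇒ 90.
PM10: 335.7 ∈ [188.8, 352.1] ↔ index [101, 150].
101 + (335.7−188.8)·(150−101)/(352.1−188.8) = 101 + 146.9·49/163.3 ≈ 145.08, so AQI = 145.
NO₂: 1.33 lies in 0.00–216.44, so I_lo=0, I_hi=50, C_lo=0.00, C_hi=216.44.
(50−0)/(216.44−0.00) × (1.33−0.00) + 0 = 50/216.44 × 1.33 + 0 ≈ 0.31 → 0.
Sub-indices: PM2.5→127, CO→133, O₃→90, PM10→145, NO₂→0. Overall AQI = max = 145; dominant pollutant is PM10.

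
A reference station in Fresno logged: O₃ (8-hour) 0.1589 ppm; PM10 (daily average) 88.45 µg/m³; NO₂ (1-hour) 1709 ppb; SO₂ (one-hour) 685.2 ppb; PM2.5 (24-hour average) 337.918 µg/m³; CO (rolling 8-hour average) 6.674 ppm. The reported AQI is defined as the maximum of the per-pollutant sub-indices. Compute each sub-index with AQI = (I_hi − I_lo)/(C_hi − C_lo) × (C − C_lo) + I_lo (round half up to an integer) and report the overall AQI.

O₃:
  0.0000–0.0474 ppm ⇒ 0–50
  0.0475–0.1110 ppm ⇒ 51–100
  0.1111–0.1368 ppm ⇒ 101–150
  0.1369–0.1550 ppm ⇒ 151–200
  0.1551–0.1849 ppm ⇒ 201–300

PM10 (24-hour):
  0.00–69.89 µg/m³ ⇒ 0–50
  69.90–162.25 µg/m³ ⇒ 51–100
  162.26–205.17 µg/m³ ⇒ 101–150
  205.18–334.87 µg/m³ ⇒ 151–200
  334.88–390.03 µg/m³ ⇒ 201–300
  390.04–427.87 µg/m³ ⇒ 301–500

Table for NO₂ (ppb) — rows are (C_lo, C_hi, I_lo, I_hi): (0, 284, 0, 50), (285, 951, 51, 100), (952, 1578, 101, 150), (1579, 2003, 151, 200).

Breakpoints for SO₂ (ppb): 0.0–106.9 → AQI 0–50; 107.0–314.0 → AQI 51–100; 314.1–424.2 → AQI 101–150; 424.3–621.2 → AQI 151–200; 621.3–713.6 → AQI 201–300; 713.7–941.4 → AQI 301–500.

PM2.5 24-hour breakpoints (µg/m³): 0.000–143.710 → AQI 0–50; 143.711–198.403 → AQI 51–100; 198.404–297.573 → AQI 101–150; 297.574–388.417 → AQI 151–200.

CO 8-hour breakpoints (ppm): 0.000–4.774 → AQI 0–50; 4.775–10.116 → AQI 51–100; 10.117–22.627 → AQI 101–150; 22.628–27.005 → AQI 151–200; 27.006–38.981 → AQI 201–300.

270

O₃: 0.1589 ∈ [0.1551, 0.1849] ↔ index [201, 300].
201 + (0.1589−0.1551)·(300−201)/(0.1849−0.1551) = 201 + 0.0038·99/0.0298 ≈ 213.62, so AQI = 214.
PM10: 88.45 lies in 69.90–162.25, so I_lo=51, I_hi=100, C_lo=69.90, C_hi=162.25.
(100−51)/(162.25−69.90) × (88.45−69.90) + 51 = 49/92.35 × 18.55 + 51 ≈ 60.84 → 61.
NO₂ 1709: bracket 1579–2003 → index 151–200; slope 49/424, offset 130.
AQI = 151 + 49/424·130 ≈ 166.02 ⇒ 166.
SO₂: row 621.3–713.6 (AQI 201–300). (300−201)·(685.2−621.3)/(713.6−621.3) + 201 = 99·63.9/92.3 + 201 ≈ 269.54 → 270.
PM2.5: row 297.574–388.417 (AQI 151–200). (200−151)·(337.918−297.574)/(388.417−297.574) + 151 = 49·40.344/90.843 + 151 ≈ 172.76 → 173.
CO: 6.674 lies in 4.775–10.116, so I_lo=51, I_hi=100, C_lo=4.775, C_hi=10.116.
(100−51)/(10.116−4.775) × (6.674−4.775) + 51 = 49/5.341 × 1.899 + 51 ≈ 68.42 → 68.
Sub-indices: O₃→214, PM10→61, NO₂→166, SO₂→270, PM2.5→173, CO→68. Overall AQI = max = 270; dominant pollutant is SO₂.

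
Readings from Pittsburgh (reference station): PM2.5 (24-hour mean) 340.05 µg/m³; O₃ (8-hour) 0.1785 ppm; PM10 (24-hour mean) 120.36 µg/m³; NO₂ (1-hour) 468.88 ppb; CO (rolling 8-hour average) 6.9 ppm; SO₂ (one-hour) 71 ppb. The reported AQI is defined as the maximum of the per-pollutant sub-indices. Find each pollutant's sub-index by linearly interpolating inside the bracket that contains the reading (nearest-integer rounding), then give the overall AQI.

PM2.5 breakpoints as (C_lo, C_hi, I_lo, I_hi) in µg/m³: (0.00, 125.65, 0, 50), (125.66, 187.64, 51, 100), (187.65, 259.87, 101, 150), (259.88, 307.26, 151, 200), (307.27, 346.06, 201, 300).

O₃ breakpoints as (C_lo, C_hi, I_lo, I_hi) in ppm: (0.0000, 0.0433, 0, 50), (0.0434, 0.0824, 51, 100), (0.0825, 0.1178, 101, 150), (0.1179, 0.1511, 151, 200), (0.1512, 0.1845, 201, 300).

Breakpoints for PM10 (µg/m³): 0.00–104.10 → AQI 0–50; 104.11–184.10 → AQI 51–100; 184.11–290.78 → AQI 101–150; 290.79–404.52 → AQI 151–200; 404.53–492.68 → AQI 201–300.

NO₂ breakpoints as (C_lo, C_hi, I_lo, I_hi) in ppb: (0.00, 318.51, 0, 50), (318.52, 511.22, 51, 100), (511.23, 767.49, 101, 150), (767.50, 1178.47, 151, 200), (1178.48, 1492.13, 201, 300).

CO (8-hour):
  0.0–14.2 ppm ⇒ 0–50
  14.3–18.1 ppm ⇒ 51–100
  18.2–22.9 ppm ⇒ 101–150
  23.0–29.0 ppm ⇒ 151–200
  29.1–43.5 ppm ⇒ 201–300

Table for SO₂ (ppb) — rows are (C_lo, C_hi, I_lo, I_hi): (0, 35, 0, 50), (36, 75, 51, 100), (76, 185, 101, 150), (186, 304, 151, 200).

285

PM2.5: 340.05 lies in 307.27–346.06, so I_lo=201, I_hi=300, C_lo=307.27, C_hi=346.06.
(300−201)/(346.06−307.27) × (340.05−307.27) + 201 = 99/38.79 × 32.78 + 201 ≈ 284.66 → 285.
O₃: 0.1785 ∈ [0.1512, 0.1845] ↔ index [201, 300].
201 + (0.1785−0.1512)·(300−201)/(0.1845−0.1512) = 201 + 0.0273·99/0.0333 ≈ 282.16, so AQI = 282.
PM10: 120.36 lies in 104.11–184.10, so I_lo=51, I_hi=100, C_lo=104.11, C_hi=184.10.
(100−51)/(184.10−104.11) × (120.36−104.11) + 51 = 49/79.99 × 16.25 + 51 ≈ 60.95 → 61.
NO₂: 468.88 ∈ [318.52, 511.22] ↔ index [51, 100].
51 + (468.88−318.52)·(100−51)/(511.22−318.52) = 51 + 150.36·49/192.70 ≈ 89.23, so AQI = 89.
CO: row 0.0–14.2 (AQI 0–50). (50−0)·(6.9−0.0)/(14.2−0.0) + 0 = 50·6.9/14.2 + 0 ≈ 24.30 → 24.
SO₂: 71 lies in 36–75, so I_lo=51, I_hi=100, C_lo=36, C_hi=75.
(100−51)/(75−36) × (71−36) + 51 = 49/39 × 35 + 51 ≈ 94.97 → 95.
Sub-indices: PM2.5→285, O₃→282, PM10→61, NO₂→89, CO→24, SO₂→95. Overall AQI = max = 285; dominant pollutant is PM2.5.
AQI 285: Very Unhealthy.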